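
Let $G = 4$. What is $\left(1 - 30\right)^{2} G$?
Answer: $3364$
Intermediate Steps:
$\left(1 - 30\right)^{2} G = \left(1 - 30\right)^{2} \cdot 4 = \left(-29\right)^{2} \cdot 4 = 841 \cdot 4 = 3364$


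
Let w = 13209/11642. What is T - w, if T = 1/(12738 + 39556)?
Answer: -172684951/152201687 ≈ -1.1346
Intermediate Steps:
w = 13209/11642 (w = 13209*(1/11642) = 13209/11642 ≈ 1.1346)
T = 1/52294 ≈ 1.9123e-5
T - w = 1/52294 - 1*13209/11642 = 1/52294 - 13209/11642 = -172684951/152201687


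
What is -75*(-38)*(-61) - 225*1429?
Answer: -495375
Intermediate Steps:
-75*(-38)*(-61) - 225*1429 = 2850*(-61) - 321525 = -173850 - 321525 = -495375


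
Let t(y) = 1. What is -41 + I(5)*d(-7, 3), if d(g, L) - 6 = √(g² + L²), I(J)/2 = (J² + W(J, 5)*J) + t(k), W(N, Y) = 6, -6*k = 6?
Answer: 631 + 112*√58 ≈ 1484.0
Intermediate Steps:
k = -1 (k = -⅙*6 = -1)
I(J) = 2 + 2*J² + 12*J (I(J) = 2*((J² + 6*J) + 1) = 2*(1 + J² + 6*J) = 2 + 2*J² + 12*J)
d(g, L) = 6 + √(L² + g²) (d(g, L) = 6 + √(g² + L²) = 6 + √(L² + g²))
-41 + I(5)*d(-7, 3) = -41 + (2 + 2*5² + 12*5)*(6 + √(3² + (-7)²)) = -41 + (2 + 2*25 + 60)*(6 + √(9 + 49)) = -41 + (2 + 50 + 60)*(6 + √58) = -41 + 112*(6 + √58) = -41 + (672 + 112*√58) = 631 + 112*√58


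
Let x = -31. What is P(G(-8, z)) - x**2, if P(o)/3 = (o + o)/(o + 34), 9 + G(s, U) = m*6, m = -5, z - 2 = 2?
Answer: -4571/5 ≈ -914.20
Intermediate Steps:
z = 4 (z = 2 + 2 = 4)
G(s, U) = -39 (G(s, U) = -9 - 5*6 = -9 - 30 = -39)
P(o) = 6*o/(34 + o) (P(o) = 3*((o + o)/(o + 34)) = 3*((2*o)/(34 + o)) = 3*(2*o/(34 + o)) = 6*o/(34 + o))
P(G(-8, z)) - x**2 = 6*(-39)/(34 - 39) - 1*(-31)**2 = 6*(-39)/(-5) - 1*961 = 6*(-39)*(-1/5) - 961 = 234/5 - 961 = -4571/5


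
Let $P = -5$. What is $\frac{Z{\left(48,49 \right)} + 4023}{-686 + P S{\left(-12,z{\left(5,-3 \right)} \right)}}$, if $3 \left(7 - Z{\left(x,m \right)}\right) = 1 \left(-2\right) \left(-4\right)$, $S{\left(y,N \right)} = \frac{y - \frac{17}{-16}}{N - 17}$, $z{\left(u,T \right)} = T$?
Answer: $- \frac{110464}{18891} \approx -5.8474$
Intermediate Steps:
$S{\left(y,N \right)} = \frac{\frac{17}{16} + y}{-17 + N}$ ($S{\left(y,N \right)} = \frac{y - - \frac{17}{16}}{-17 + N} = \frac{y + \frac{17}{16}}{-17 + N} = \frac{\frac{17}{16} + y}{-17 + N}$)
$Z{\left(x,m \right)} = \frac{13}{3}$ ($Z{\left(x,m \right)} = 7 - \frac{1 \left(-2\right) \left(-4\right)}{3} = 7 - \frac{\left(-2\right) \left(-4\right)}{3} = 7 - \frac{8}{3} = \frac{13}{3}$)
$\frac{Z{\left(48,49 \right)} + 4023}{-686 + P S{\left(-12,z{\left(5,-3 \right)} \right)}} = \frac{\frac{13}{3} + 4023}{-686 - 5 \frac{\frac{17}{16} - 12}{-17 - 3}} = \frac{12082}{3 \left(-686 - 5 \frac{1}{-20} \left(- \frac{175}{16}\right)\right)} = \frac{12082}{3 \left(-686 - 5 \left(\left(- \frac{1}{20}\right) \left(- \frac{175}{16}\right)\right)\right)} = \frac{12082}{3 \left(-686 - \frac{175}{64}\right)} = \frac{12082}{3 \left(- \frac{44079}{64}\right)} = \frac{12082}{3} \left(- \frac{64}{44079}\right) = - \frac{110464}{18891}$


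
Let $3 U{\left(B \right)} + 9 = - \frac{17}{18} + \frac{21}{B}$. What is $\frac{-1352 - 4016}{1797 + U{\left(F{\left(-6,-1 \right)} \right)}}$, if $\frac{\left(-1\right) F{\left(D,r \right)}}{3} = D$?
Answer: $- \frac{18117}{6055} \approx -2.9921$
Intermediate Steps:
$F{\left(D,r \right)} = - 3 D$
$U{\left(B \right)} = - \frac{179}{54} + \frac{7}{B}$ ($U{\left(B \right)} = -3 + \frac{- \frac{17}{18} + \frac{21}{B}}{3} = -3 - \left(\frac{17}{54} - \frac{7}{B}\right) = - \frac{179}{54} + \frac{7}{B}$)
$\frac{-1352 - 4016}{1797 + U{\left(F{\left(-6,-1 \right)} \right)}} = \frac{-1352 - 4016}{1797 - \left(\frac{179}{54} - \frac{7}{\left(-3\right) \left(-6\right)}\right)} = - \frac{5368}{1797 - \left(\frac{179}{54} - \frac{7}{18}\right)} = - \frac{5368}{1797 + \left(- \frac{179}{54} + 7 \cdot \frac{1}{18}\right)} = - \frac{5368}{1797 + \left(- \frac{179}{54} + \frac{7}{18}\right)} = - \frac{5368}{1797 - \frac{79}{27}} = - \frac{5368}{\frac{48440}{27}} = \left(-5368\right) \frac{27}{48440} = - \frac{18117}{6055}$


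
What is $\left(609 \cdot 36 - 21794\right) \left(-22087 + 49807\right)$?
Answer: $3603600$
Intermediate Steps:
$\left(609 \cdot 36 - 21794\right) \left(-22087 + 49807\right) = \left(21924 - 21794\right) 27720 = 130 \cdot 27720 = 3603600$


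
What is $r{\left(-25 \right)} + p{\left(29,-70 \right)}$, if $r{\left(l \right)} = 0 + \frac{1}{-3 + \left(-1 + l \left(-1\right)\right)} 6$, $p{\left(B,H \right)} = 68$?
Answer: $\frac{478}{7} \approx 68.286$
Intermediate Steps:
$r{\left(l \right)} = \frac{6}{-4 - l}$ ($r{\left(l \right)} = 0 + \frac{1}{-3 - \left(1 + l\right)} 6 = 0 + \frac{1}{-4 - l} 6 = 0 + \frac{6}{-4 - l} = \frac{6}{-4 - l}$)
$r{\left(-25 \right)} + p{\left(29,-70 \right)} = - \frac{6}{4 - 25} + 68 = - \frac{6}{-21} + 68 = \left(-6\right) \left(- \frac{1}{21}\right) + 68 = \frac{2}{7} + 68 = \frac{478}{7}$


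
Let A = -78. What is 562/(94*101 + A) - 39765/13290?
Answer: -6115971/2085644 ≈ -2.9324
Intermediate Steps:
562/(94*101 + A) - 39765/13290 = 562/(94*101 - 78) - 39765/13290 = 562/(9494 - 78) - 39765*1/13290 = 562/9416 - 2651/886 = 562*(1/9416) - 2651/886 = 281/4708 - 2651/886 = -6115971/2085644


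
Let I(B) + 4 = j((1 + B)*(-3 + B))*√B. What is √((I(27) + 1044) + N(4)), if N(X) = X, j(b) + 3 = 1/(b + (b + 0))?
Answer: √(3273984 - 28217*√3)/56 ≈ 32.069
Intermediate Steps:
j(b) = -3 + 1/(2*b) (j(b) = -3 + 1/(b + (b + 0)) = -3 + 1/(b + b) = -3 + 1/(2*b))
I(B) = -4 + √B*(-3 + 1/(2*(1 + B)*(-3 + B))) (I(B) = -4 + (-3 + 1/(2*(((1 + B)*(-3 + B)))))*√B = -4 + (-3 + (1/((1 + B)*(-3 + B)))/2)*√B = -4 + (-3 + 1/(2*(1 + B)*(-3 + B)))*√B = -4 + √B*(-3 + 1/(2*(1 + B)*(-3 + B))))
√((I(27) + 1044) + N(4)) = √(((-24 - 16*27 + 8*27² + √27*(-19 - 12*27 + 6*27²))/(2*(3 - 1*27² + 2*27)) + 1044) + 4) = √(((-24 - 432 + 8*729 + (3*√3)*(-19 - 324 + 6*729))/(2*(3 - 1*729 + 54)) + 1044) + 4) = √(((-24 - 432 + 5832 + (3*√3)*(-19 - 324 + 4374))/(2*(3 - 729 + 54)) + 1044) + 4) = √(((½)*(-24 - 432 + 5832 + (3*√3)*4031)/(-672) + 1044) + 4) = √(((½)*(-1/672)*(-24 - 432 + 5832 + 12093*√3) + 1044) + 4) = √(((½)*(-1/672)*(5376 + 12093*√3) + 1044) + 4) = √(((-4 - 4031*√3/448) + 1044) + 4) = √((1040 - 4031*√3/448) + 4) = √(1044 - 4031*√3/448)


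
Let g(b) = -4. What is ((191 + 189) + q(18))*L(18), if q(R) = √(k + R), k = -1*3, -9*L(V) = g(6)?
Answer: 1520/9 + 4*√15/9 ≈ 170.61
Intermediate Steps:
L(V) = 4/9 (L(V) = -⅑*(-4) = 4/9)
k = -3
q(R) = √(-3 + R)
((191 + 189) + q(18))*L(18) = ((191 + 189) + √(-3 + 18))*(4/9) = (380 + √15)*(4/9) = 1520/9 + 4*√15/9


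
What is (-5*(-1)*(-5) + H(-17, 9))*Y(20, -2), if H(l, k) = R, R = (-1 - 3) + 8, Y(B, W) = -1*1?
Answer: 21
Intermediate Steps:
Y(B, W) = -1
R = 4 (R = -4 + 8 = 4)
H(l, k) = 4
(-5*(-1)*(-5) + H(-17, 9))*Y(20, -2) = (-5*(-1)*(-5) + 4)*(-1) = (5*(-5) + 4)*(-1) = (-25 + 4)*(-1) = -21*(-1) = 21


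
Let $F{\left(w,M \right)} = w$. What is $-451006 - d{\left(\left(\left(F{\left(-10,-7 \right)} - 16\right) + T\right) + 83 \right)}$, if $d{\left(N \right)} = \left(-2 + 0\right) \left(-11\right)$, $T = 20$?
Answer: $-451028$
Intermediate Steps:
$d{\left(N \right)} = 22$ ($d{\left(N \right)} = \left(-2\right) \left(-11\right) = 22$)
$-451006 - d{\left(\left(\left(F{\left(-10,-7 \right)} - 16\right) + T\right) + 83 \right)} = -451006 - 22 = -451028$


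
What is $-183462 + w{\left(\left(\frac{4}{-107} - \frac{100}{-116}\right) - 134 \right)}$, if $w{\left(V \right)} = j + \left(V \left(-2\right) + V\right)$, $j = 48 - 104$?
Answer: $- \frac{569043111}{3103} \approx -1.8338 \cdot 10^{5}$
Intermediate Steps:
$j = -56$
$w{\left(V \right)} = -56 - V$ ($w{\left(V \right)} = -56 + \left(V \left(-2\right) + V\right) = -56 + \left(- 2 V + V\right) = -56 - V$)
$-183462 + w{\left(\left(\frac{4}{-107} - \frac{100}{-116}\right) - 134 \right)} = -183462 - \left(-78 - \frac{4}{107} + \frac{25}{29}\right) = -183462 - - \frac{239475}{3103} = -183462 + \left(-56 + \frac{413243}{3103}\right) = -183462 + \frac{239475}{3103} = - \frac{569043111}{3103}$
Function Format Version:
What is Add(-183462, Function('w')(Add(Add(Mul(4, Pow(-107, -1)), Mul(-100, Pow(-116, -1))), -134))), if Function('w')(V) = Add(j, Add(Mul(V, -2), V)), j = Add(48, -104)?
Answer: Rational(-569043111, 3103) ≈ -1.8338e+5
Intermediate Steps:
j = -56
Function('w')(V) = Add(-56, Mul(-1, V)) (Function('w')(V) = Add(-56, Add(Mul(V, -2), V)) = Add(-56, Add(Mul(-2, V), V)) = Add(-56, Mul(-1, V)))
Add(-183462, Function('w')(Add(Add(Mul(4, Pow(-107, -1)), Mul(-100, Pow(-116, -1))), -134))) = Add(-183462, Add(-56, Mul(-1, Add(Add(Mul(4, Pow(-107, -1)), Mul(-100, Pow(-116, -1))), -134)))) = Add(-183462, Add(-56, Mul(-1, Add(Add(Mul(4, Rational(-1, 107)), Mul(-100, Rational(-1, 116))), -134)))) = Add(-183462, Add(-56, Mul(-1, Add(Add(Rational(-4, 107), Rational(25, 29)), -134)))) = Add(-183462, Add(-56, Mul(-1, Add(Rational(2559, 3103), -134)))) = Add(-183462, Add(-56, Mul(-1, Rational(-413243, 3103)))) = Add(-183462, Add(-56, Rational(413243, 3103))) = Add(-183462, Rational(239475, 3103)) = Rational(-569043111, 3103)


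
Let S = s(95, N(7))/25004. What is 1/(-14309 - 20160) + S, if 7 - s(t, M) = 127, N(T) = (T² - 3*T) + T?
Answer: -1040321/215465719 ≈ -0.0048282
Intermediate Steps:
N(T) = T² - 2*T
s(t, M) = -120 (s(t, M) = 7 - 1*127 = 7 - 127 = -120)
S = -30/6251 (S = -120/25004 = -120*1/25004 = -30/6251 ≈ -0.0047992)
1/(-14309 - 20160) + S = 1/(-14309 - 20160) - 30/6251 = 1/(-34469) - 30/6251 = -1/34469 - 30/6251 = -1040321/215465719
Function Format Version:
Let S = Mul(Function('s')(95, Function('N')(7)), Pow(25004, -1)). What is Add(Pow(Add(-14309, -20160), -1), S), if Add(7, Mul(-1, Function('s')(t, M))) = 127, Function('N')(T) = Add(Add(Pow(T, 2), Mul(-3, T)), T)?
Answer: Rational(-1040321, 215465719) ≈ -0.0048282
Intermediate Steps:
Function('N')(T) = Add(Pow(T, 2), Mul(-2, T))
Function('s')(t, M) = -120 (Function('s')(t, M) = Add(7, Mul(-1, 127)) = Add(7, -127) = -120)
S = Rational(-30, 6251) (S = Mul(-120, Pow(25004, -1)) = Mul(-120, Rational(1, 25004)) = Rational(-30, 6251) ≈ -0.0047992)
Add(Pow(Add(-14309, -20160), -1), S) = Add(Pow(Add(-14309, -20160), -1), Rational(-30, 6251)) = Add(Pow(-34469, -1), Rational(-30, 6251)) = Add(Rational(-1, 34469), Rational(-30, 6251)) = Rational(-1040321, 215465719)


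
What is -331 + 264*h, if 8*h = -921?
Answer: -30724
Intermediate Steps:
h = -921/8 (h = (⅛)*(-921) = -921/8 ≈ -115.13)
-331 + 264*h = -331 + 264*(-921/8) = -331 - 30393 = -30724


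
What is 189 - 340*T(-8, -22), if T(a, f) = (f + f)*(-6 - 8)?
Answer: -209251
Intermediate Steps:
T(a, f) = -28*f (T(a, f) = (2*f)*(-14) = -28*f)
189 - 340*T(-8, -22) = 189 - (-9520)*(-22) = 189 - 340*616 = 189 - 209440 = -209251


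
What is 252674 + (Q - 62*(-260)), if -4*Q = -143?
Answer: 1075319/4 ≈ 2.6883e+5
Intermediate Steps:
Q = 143/4 (Q = -1/4*(-143) = 143/4 ≈ 35.750)
252674 + (Q - 62*(-260)) = 252674 + (143/4 - 62*(-260)) = 252674 + (143/4 + 16120) = 252674 + 64623/4 = 1075319/4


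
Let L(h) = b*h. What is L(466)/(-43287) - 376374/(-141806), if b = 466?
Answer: -7250961199/3069178161 ≈ -2.3625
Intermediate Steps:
L(h) = 466*h
L(466)/(-43287) - 376374/(-141806) = (466*466)/(-43287) - 376374/(-141806) = 217156*(-1/43287) - 376374*(-1/141806) = -217156/43287 + 188187/70903 = -7250961199/3069178161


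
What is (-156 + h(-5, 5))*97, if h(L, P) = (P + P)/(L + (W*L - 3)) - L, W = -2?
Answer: -14162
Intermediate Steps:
h(L, P) = -L + 2*P/(-3 - L) (h(L, P) = (P + P)/(L + (-2*L - 3)) - L = (2*P)/(L + (-3 - 2*L)) - L = (2*P)/(-3 - L) - L = 2*P/(-3 - L) - L = -L + 2*P/(-3 - L))
(-156 + h(-5, 5))*97 = (-156 + ((-5)² + 2*5 + 3*(-5))/(-3 - 1*(-5)))*97 = (-156 + (25 + 10 - 15)/(-3 + 5))*97 = (-156 + 20/2)*97 = (-156 + (½)*20)*97 = (-156 + 10)*97 = -146*97 = -14162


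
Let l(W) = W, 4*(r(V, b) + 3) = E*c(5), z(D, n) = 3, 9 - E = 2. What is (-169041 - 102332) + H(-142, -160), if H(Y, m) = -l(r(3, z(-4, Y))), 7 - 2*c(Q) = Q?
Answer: -1085487/4 ≈ -2.7137e+5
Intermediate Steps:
E = 7 (E = 9 - 1*2 = 9 - 2 = 7)
c(Q) = 7/2 - Q/2
r(V, b) = -5/4 (r(V, b) = -3 + (7*(7/2 - ½*5))/4 = -3 + (7*(7/2 - 5/2))/4 = -3 + (7*1)/4 = -3 + (¼)*7 = -3 + 7/4 = -5/4)
H(Y, m) = 5/4 (H(Y, m) = -1*(-5/4) = 5/4)
(-169041 - 102332) + H(-142, -160) = (-169041 - 102332) + 5/4 = -271373 + 5/4 = -1085487/4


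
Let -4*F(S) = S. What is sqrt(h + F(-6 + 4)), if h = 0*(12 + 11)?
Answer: sqrt(2)/2 ≈ 0.70711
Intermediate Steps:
F(S) = -S/4
h = 0 (h = 0*23 = 0)
sqrt(h + F(-6 + 4)) = sqrt(0 - (-6 + 4)/4) = sqrt(0 - 1/4*(-2)) = sqrt(0 + 1/2) = sqrt(1/2) = sqrt(2)/2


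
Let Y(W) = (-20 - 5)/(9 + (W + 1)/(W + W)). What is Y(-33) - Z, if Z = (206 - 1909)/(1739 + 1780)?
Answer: -2370136/1101447 ≈ -2.1518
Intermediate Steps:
Z = -1703/3519 ≈ -0.48394
Y(W) = -25/(9 + (1 + W)/(2*W)) (Y(W) = -25/(9 + (1 + W)/((2*W))) = -25/(9 + (1 + W)*(1/(2*W))) = -25/(9 + (1 + W)/(2*W)))
Y(-33) - Z = -50*(-33)/(1 + 19*(-33)) - 1*(-1703/3519) = -50*(-33)/(1 - 627) + 1703/3519 = -50*(-33)/(-626) + 1703/3519 = -50*(-33)*(-1/626) + 1703/3519 = -825/313 + 1703/3519 = -2370136/1101447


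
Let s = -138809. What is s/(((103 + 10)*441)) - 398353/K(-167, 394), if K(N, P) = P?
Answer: -19905815795/19634202 ≈ -1013.8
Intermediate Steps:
s/(((103 + 10)*441)) - 398353/K(-167, 394) = -138809*1/(441*(103 + 10)) - 398353/394 = -138809/(113*441) - 398353*1/394 = -138809/49833 - 398353/394 = -19905815795/19634202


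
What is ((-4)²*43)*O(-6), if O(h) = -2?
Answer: -1376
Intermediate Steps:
((-4)²*43)*O(-6) = ((-4)²*43)*(-2) = (16*43)*(-2) = 688*(-2) = -1376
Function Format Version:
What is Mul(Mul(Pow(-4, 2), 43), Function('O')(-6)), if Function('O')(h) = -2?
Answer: -1376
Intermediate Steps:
Mul(Mul(Pow(-4, 2), 43), Function('O')(-6)) = Mul(Mul(Pow(-4, 2), 43), -2) = Mul(Mul(16, 43), -2) = Mul(688, -2) = -1376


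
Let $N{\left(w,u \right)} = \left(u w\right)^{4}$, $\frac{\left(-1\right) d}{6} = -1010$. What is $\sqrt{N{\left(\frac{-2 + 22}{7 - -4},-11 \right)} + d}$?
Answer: $38 \sqrt{115} \approx 407.5$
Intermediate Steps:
$d = 6060$ ($d = \left(-6\right) \left(-1010\right) = 6060$)
$N{\left(w,u \right)} = u^{4} w^{4}$
$\sqrt{N{\left(\frac{-2 + 22}{7 - -4},-11 \right)} + d} = \sqrt{\left(-11\right)^{4} \left(\frac{-2 + 22}{7 - -4}\right)^{4} + 6060} = \sqrt{14641 \left(\frac{20}{7 + \left(-9 + 13\right)}\right)^{4} + 6060} = \sqrt{14641 \left(\frac{20}{7 + 4}\right)^{4} + 6060} = \sqrt{14641 \left(\frac{20}{11}\right)^{4} + 6060} = \sqrt{14641 \cdot \frac{160000}{14641} + 6060} = \sqrt{160000 + 6060} = \sqrt{166060} = 38 \sqrt{115}$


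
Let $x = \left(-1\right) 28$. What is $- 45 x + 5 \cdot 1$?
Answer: $1265$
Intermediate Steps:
$x = -28$
$- 45 x + 5 \cdot 1 = \left(-45\right) \left(-28\right) + 5 \cdot 1 = 1260 + 5 = 1265$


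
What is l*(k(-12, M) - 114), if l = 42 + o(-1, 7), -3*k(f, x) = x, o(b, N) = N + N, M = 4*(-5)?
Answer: -18032/3 ≈ -6010.7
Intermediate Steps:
M = -20
o(b, N) = 2*N
k(f, x) = -x/3
l = 56 (l = 42 + 2*7 = 42 + 14 = 56)
l*(k(-12, M) - 114) = 56*(-⅓*(-20) - 114) = 56*(20/3 - 114) = 56*(-322/3) = -18032/3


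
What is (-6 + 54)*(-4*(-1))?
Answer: 192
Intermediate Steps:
(-6 + 54)*(-4*(-1)) = 48*4 = 192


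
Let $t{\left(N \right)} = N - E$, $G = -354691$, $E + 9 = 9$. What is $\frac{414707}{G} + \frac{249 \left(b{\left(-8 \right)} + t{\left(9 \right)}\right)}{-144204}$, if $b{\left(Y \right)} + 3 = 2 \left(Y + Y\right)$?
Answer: $- \frac{9584356449}{8524643494} \approx -1.1243$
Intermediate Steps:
$E = 0$ ($E = -9 + 9 = 0$)
$b{\left(Y \right)} = -3 + 4 Y$ ($b{\left(Y \right)} = -3 + 2 \left(Y + Y\right) = -3 + 2 \cdot 2 Y = -3 + 4 Y$)
$t{\left(N \right)} = N$ ($t{\left(N \right)} = N - 0 = N + 0 = N$)
$\frac{414707}{G} + \frac{249 \left(b{\left(-8 \right)} + t{\left(9 \right)}\right)}{-144204} = \frac{414707}{-354691} + \frac{249 \left(\left(-3 + 4 \left(-8\right)\right) + 9\right)}{-144204} = 414707 \left(- \frac{1}{354691}\right) + 249 \left(\left(-3 - 32\right) + 9\right) \left(- \frac{1}{144204}\right) = - \frac{414707}{354691} + 249 \left(-35 + 9\right) \left(- \frac{1}{144204}\right) = - \frac{414707}{354691} + 249 \left(-26\right) \left(- \frac{1}{144204}\right) = - \frac{414707}{354691} - - \frac{1079}{24034} = - \frac{414707}{354691} + \frac{1079}{24034} = - \frac{9584356449}{8524643494}$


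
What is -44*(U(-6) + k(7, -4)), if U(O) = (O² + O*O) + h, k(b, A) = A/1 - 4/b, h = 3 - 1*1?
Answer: -21384/7 ≈ -3054.9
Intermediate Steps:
h = 2 (h = 3 - 1 = 2)
k(b, A) = A - 4/b (k(b, A) = A*1 - 4/b = A - 4/b)
U(O) = 2 + 2*O² (U(O) = (O² + O*O) + 2 = (O² + O²) + 2 = 2*O² + 2 = 2 + 2*O²)
-44*(U(-6) + k(7, -4)) = -44*((2 + 2*(-6)²) + (-4 - 4/7)) = -44*((2 + 2*36) + (-4 - 4*⅐)) = -44*((2 + 72) + (-4 - 4/7)) = -44*(74 - 32/7) = -44*486/7 = -21384/7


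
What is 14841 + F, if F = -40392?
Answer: -25551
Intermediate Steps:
14841 + F = 14841 - 40392 = -25551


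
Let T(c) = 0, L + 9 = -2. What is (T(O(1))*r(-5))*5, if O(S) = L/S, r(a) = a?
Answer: 0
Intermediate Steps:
L = -11 (L = -9 - 2 = -11)
O(S) = -11/S
(T(O(1))*r(-5))*5 = (0*(-5))*5 = 0*5 = 0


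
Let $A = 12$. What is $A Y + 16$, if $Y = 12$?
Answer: $160$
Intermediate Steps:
$A Y + 16 = 12 \cdot 12 + 16 = 144 + 16 = 160$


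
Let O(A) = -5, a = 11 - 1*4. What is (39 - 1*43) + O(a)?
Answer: -9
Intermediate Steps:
a = 7 (a = 11 - 4 = 7)
(39 - 1*43) + O(a) = (39 - 1*43) - 5 = (39 - 43) - 5 = -4 - 5 = -9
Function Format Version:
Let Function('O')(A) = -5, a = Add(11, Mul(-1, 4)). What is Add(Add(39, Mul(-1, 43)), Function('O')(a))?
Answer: -9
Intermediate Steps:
a = 7 (a = Add(11, -4) = 7)
Add(Add(39, Mul(-1, 43)), Function('O')(a)) = Add(Add(39, Mul(-1, 43)), -5) = Add(Add(39, -43), -5) = Add(-4, -5) = -9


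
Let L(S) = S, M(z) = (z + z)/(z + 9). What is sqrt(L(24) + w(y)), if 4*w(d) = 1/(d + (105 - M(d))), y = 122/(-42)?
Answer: 2*sqrt(115100147802)/138497 ≈ 4.8992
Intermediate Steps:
y = -61/21 (y = 122*(-1/42) = -61/21 ≈ -2.9048)
M(z) = 2*z/(9 + z) (M(z) = (2*z)/(9 + z) = 2*z/(9 + z))
w(d) = 1/(4*(105 + d - 2*d/(9 + d))) (w(d) = 1/(4*(d + (105 - 2*d/(9 + d)))) = 1/(4*(105 + d - 2*d/(9 + d))))
sqrt(L(24) + w(y)) = sqrt(24 + (9 - 61/21)/(4*(945 + (-61/21)**2 + 112*(-61/21)))) = sqrt(24 + (1/4)*(128/21)/(945 + 3721/441 - 976/3)) = sqrt(24 + (1/4)*(128/21)/(276994/441)) = sqrt(24 + (1/4)*(441/276994)*(128/21)) = sqrt(24 + 336/138497) = sqrt(3324264/138497) = 2*sqrt(115100147802)/138497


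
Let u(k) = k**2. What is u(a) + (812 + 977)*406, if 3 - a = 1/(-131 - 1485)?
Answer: 1896812795105/2611456 ≈ 7.2634e+5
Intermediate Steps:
a = 4849/1616 (a = 3 - 1/(-131 - 1485) = 3 - 1/(-1616) = 3 - 1*(-1/1616) = 3 + 1/1616 = 4849/1616 ≈ 3.0006)
u(a) + (812 + 977)*406 = (4849/1616)**2 + (812 + 977)*406 = 23512801/2611456 + 1789*406 = 23512801/2611456 + 726334 = 1896812795105/2611456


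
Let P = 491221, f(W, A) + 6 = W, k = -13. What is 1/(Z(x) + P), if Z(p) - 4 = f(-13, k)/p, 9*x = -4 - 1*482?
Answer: 54/26526169 ≈ 2.0357e-6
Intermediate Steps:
f(W, A) = -6 + W
x = -54 (x = (-4 - 1*482)/9 = (-4 - 482)/9 = (⅑)*(-486) = -54)
Z(p) = 4 - 19/p (Z(p) = 4 + (-6 - 13)/p = 4 - 19/p)
1/(Z(x) + P) = 1/((4 - 19/(-54)) + 491221) = 1/((4 - 19*(-1/54)) + 491221) = 1/((4 + 19/54) + 491221) = 1/(235/54 + 491221) = 1/(26526169/54) = 54/26526169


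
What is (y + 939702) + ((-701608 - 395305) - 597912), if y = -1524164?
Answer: -2279287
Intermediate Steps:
(y + 939702) + ((-701608 - 395305) - 597912) = (-1524164 + 939702) + ((-701608 - 395305) - 597912) = -584462 + (-1096913 - 597912) = -584462 - 1694825 = -2279287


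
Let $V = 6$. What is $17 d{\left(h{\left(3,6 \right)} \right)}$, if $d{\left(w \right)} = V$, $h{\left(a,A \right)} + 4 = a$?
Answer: $102$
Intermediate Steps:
$h{\left(a,A \right)} = -4 + a$
$d{\left(w \right)} = 6$
$17 d{\left(h{\left(3,6 \right)} \right)} = 17 \cdot 6 = 102$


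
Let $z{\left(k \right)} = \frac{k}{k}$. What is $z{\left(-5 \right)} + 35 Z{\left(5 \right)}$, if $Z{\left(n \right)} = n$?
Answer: $176$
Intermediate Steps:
$z{\left(k \right)} = 1$
$z{\left(-5 \right)} + 35 Z{\left(5 \right)} = 1 + 35 \cdot 5 = 1 + 175 = 176$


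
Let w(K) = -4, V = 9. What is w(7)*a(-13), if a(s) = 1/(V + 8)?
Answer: -4/17 ≈ -0.23529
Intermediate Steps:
a(s) = 1/17 (a(s) = 1/(9 + 8) = 1/17)
w(7)*a(-13) = -4*1/17 = -4/17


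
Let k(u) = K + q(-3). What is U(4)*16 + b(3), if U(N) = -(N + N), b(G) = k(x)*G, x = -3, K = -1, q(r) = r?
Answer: -140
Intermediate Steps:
k(u) = -4 (k(u) = -1 - 3 = -4)
b(G) = -4*G
U(N) = -2*N
U(4)*16 + b(3) = -2*4*16 - 4*3 = -8*16 - 12 = -128 - 12 = -140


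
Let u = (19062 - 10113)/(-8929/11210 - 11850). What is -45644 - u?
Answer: -6063587730986/132847429 ≈ -45643.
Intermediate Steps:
u = -100318290/132847429 (u = 8949/(-8929*1/11210 - 11850) = 8949/(-8929/11210 - 11850) = 8949/(-132847429/11210) = 8949*(-11210/132847429) = -100318290/132847429 ≈ -0.75514)
-45644 - u = -45644 - 1*(-100318290/132847429) = -45644 + 100318290/132847429 = -6063587730986/132847429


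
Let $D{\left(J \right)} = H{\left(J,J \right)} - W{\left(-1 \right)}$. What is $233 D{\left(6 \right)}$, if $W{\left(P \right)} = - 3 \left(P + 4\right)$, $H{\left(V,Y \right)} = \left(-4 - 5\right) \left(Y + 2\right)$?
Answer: $-14679$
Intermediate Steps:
$H{\left(V,Y \right)} = -18 - 9 Y$ ($H{\left(V,Y \right)} = - 9 \left(2 + Y\right) = -18 - 9 Y$)
$W{\left(P \right)} = -12 - 3 P$ ($W{\left(P \right)} = - 3 \left(4 + P\right) = -12 - 3 P$)
$D{\left(J \right)} = -9 - 9 J$ ($D{\left(J \right)} = \left(-18 - 9 J\right) - \left(-12 - -3\right) = \left(-18 - 9 J\right) - \left(-12 + 3\right) = \left(-18 - 9 J\right) - -9 = \left(-18 - 9 J\right) + 9 = -9 - 9 J$)
$233 D{\left(6 \right)} = 233 \left(-9 - 54\right) = 233 \left(-63\right) = -14679$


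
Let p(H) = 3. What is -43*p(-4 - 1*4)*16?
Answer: -2064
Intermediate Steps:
-43*p(-4 - 1*4)*16 = -43*3*16 = -129*16 = -2064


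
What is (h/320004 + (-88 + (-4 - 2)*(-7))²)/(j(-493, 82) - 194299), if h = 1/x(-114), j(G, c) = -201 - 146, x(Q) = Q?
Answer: -77192644895/7100774838576 ≈ -0.010871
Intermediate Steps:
j(G, c) = -347
h = -1/114 (h = 1/(-114) = -1/114 ≈ -0.0087719)
(h/320004 + (-88 + (-4 - 2)*(-7))²)/(j(-493, 82) - 194299) = (-1/114/320004 + (-88 + (-4 - 2)*(-7))²)/(-347 - 194299) = (-1/114*1/320004 + (-88 - 6*(-7))²)/(-194646) = (-1/36480456 + (-88 + 42)²)*(-1/194646) = (-1/36480456 + (-46)²)*(-1/194646) = (-1/36480456 + 2116)*(-1/194646) = (77192644895/36480456)*(-1/194646) = -77192644895/7100774838576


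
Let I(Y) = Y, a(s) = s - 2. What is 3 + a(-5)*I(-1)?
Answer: 10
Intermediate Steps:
a(s) = -2 + s
3 + a(-5)*I(-1) = 3 + (-2 - 5)*(-1) = 3 - 7*(-1) = 3 + 7 = 10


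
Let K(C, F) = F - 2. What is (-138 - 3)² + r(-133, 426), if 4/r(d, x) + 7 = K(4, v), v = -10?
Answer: 377735/19 ≈ 19881.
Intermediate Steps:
K(C, F) = -2 + F
r(d, x) = -4/19 (r(d, x) = 4/(-7 + (-2 - 10)) = 4/(-7 - 12) = 4/(-19) = 4*(-1/19) = -4/19)
(-138 - 3)² + r(-133, 426) = (-138 - 3)² - 4/19 = (-141)² - 4/19 = 19881 - 4/19 = 377735/19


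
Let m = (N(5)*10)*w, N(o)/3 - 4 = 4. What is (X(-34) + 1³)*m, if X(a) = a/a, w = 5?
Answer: 2400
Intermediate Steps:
N(o) = 24 (N(o) = 12 + 3*4 = 12 + 12 = 24)
X(a) = 1
m = 1200 (m = (24*10)*5 = 240*5 = 1200)
(X(-34) + 1³)*m = (1 + 1³)*1200 = (1 + 1)*1200 = 2*1200 = 2400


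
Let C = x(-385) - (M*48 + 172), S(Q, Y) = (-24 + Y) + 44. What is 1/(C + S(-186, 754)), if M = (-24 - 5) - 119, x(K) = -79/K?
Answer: 385/2966889 ≈ 0.00012977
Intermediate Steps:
M = -148 (M = -29 - 119 = -148)
S(Q, Y) = 20 + Y
C = 2668899/385 (C = -79/(-385) - (-148*48 + 172) = -79*(-1/385) - (-7104 + 172) = 79/385 - 1*(-6932) = 79/385 + 6932 = 2668899/385 ≈ 6932.2)
1/(C + S(-186, 754)) = 1/(2668899/385 + (20 + 754)) = 1/(2668899/385 + 774) = 1/(2966889/385) = 385/2966889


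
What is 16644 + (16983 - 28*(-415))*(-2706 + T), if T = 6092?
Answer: 96866402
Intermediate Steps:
16644 + (16983 - 28*(-415))*(-2706 + T) = 16644 + (16983 - 28*(-415))*(-2706 + 6092) = 16644 + (16983 + 11620)*3386 = 16644 + 28603*3386 = 16644 + 96849758 = 96866402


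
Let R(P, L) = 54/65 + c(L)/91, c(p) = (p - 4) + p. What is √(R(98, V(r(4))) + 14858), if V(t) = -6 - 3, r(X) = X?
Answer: √3076099390/455 ≈ 121.90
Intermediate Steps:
c(p) = -4 + 2*p (c(p) = (-4 + p) + p = -4 + 2*p)
V(t) = -9
R(P, L) = 358/455 + 2*L/91 (R(P, L) = 54/65 + (-4 + 2*L)/91 = 54*(1/65) + (-4 + 2*L)*(1/91) = 54/65 + (-4/91 + 2*L/91) = 358/455 + 2*L/91)
√(R(98, V(r(4))) + 14858) = √((358/455 + (2/91)*(-9)) + 14858) = √((358/455 - 18/91) + 14858) = √(268/455 + 14858) = √(6760658/455) = √3076099390/455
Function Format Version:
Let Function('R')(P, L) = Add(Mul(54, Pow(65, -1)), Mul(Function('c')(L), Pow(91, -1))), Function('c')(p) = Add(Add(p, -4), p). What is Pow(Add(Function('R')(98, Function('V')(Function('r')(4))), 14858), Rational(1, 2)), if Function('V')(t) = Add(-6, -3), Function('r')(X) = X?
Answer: Mul(Rational(1, 455), Pow(3076099390, Rational(1, 2))) ≈ 121.90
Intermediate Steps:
Function('c')(p) = Add(-4, Mul(2, p)) (Function('c')(p) = Add(Add(-4, p), p) = Add(-4, Mul(2, p)))
Function('V')(t) = -9
Function('R')(P, L) = Add(Rational(358, 455), Mul(Rational(2, 91), L)) (Function('R')(P, L) = Add(Mul(54, Pow(65, -1)), Mul(Add(-4, Mul(2, L)), Pow(91, -1))) = Add(Mul(54, Rational(1, 65)), Mul(Add(-4, Mul(2, L)), Rational(1, 91))) = Add(Rational(54, 65), Add(Rational(-4, 91), Mul(Rational(2, 91), L))) = Add(Rational(358, 455), Mul(Rational(2, 91), L)))
Pow(Add(Function('R')(98, Function('V')(Function('r')(4))), 14858), Rational(1, 2)) = Pow(Add(Add(Rational(358, 455), Mul(Rational(2, 91), -9)), 14858), Rational(1, 2)) = Pow(Add(Add(Rational(358, 455), Rational(-18, 91)), 14858), Rational(1, 2)) = Pow(Add(Rational(268, 455), 14858), Rational(1, 2)) = Pow(Rational(6760658, 455), Rational(1, 2)) = Mul(Rational(1, 455), Pow(3076099390, Rational(1, 2)))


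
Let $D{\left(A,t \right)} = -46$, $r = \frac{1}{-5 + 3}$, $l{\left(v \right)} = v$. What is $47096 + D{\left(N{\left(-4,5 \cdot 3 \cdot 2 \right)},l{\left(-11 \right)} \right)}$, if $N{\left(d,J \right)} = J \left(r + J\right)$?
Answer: $47050$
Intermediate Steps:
$r = - \frac{1}{2}$ ($r = \frac{1}{-2} = - \frac{1}{2} \approx -0.5$)
$N{\left(d,J \right)} = J \left(- \frac{1}{2} + J\right)$
$47096 + D{\left(N{\left(-4,5 \cdot 3 \cdot 2 \right)},l{\left(-11 \right)} \right)} = 47096 - 46 = 47050$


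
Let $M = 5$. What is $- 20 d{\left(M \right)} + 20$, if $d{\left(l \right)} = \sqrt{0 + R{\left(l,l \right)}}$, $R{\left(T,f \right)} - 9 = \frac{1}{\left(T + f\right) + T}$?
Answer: $20 - \frac{8 \sqrt{510}}{3} \approx -40.222$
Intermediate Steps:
$R{\left(T,f \right)} = 9 + \frac{1}{f + 2 T}$ ($R{\left(T,f \right)} = 9 + \frac{1}{\left(T + f\right) + T} = 9 + \frac{1}{f + 2 T}$)
$d{\left(l \right)} = \frac{\sqrt{3} \sqrt{\frac{1 + 27 l}{l}}}{3}$ ($d{\left(l \right)} = \sqrt{0 + \frac{1 + 9 l + 18 l}{l + 2 l}} = \sqrt{0 + \frac{1 + 27 l}{3 l}} = \sqrt{\frac{1 + 27 l}{3 l}} = \frac{\sqrt{3} \sqrt{\frac{1 + 27 l}{l}}}{3}$)
$- 20 d{\left(M \right)} + 20 = - 20 \frac{\sqrt{81 + \frac{3}{5}}}{3} + 20 = - 20 \frac{\sqrt{\frac{408}{5}}}{3} + 20 = - 20 \frac{\frac{2}{5} \sqrt{510}}{3} + 20 = - 20 \frac{2 \sqrt{510}}{15} + 20 = - \frac{8 \sqrt{510}}{3} + 20 = 20 - \frac{8 \sqrt{510}}{3}$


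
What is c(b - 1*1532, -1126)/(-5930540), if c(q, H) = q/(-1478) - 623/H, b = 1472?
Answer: -494177/4934885361560 ≈ -1.0014e-7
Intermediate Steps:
c(q, H) = -623/H - q/1478 (c(q, H) = q*(-1/1478) - 623/H = -q/1478 - 623/H = -623/H - q/1478)
c(b - 1*1532, -1126)/(-5930540) = (-623/(-1126) - (1472 - 1*1532)/1478)/(-5930540) = (-623*(-1/1126) - (1472 - 1532)/1478)*(-1/5930540) = (623/1126 - 1/1478*(-60))*(-1/5930540) = (623/1126 + 30/739)*(-1/5930540) = (494177/832114)*(-1/5930540) = -494177/4934885361560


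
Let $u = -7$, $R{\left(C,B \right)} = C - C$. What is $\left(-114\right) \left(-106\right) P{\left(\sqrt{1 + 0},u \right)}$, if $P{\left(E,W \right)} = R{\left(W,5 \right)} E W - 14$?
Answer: $-169176$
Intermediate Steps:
$R{\left(C,B \right)} = 0$
$P{\left(E,W \right)} = -14$ ($P{\left(E,W \right)} = 0 E W - 14 = 0 W - 14 = 0 - 14 = -14$)
$\left(-114\right) \left(-106\right) P{\left(\sqrt{1 + 0},u \right)} = \left(-114\right) \left(-106\right) \left(-14\right) = 12084 \left(-14\right) = -169176$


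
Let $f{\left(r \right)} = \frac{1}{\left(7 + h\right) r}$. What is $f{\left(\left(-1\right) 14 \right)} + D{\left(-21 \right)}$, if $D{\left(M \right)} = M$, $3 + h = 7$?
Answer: $- \frac{3235}{154} \approx -21.007$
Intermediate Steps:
$h = 4$ ($h = -3 + 7 = 4$)
$f{\left(r \right)} = \frac{1}{11 r}$ ($f{\left(r \right)} = \frac{1}{\left(7 + 4\right) r} = \frac{1}{11 r}$)
$f{\left(\left(-1\right) 14 \right)} + D{\left(-21 \right)} = \frac{1}{11 \left(\left(-1\right) 14\right)} - 21 = \frac{1}{11 \left(-14\right)} - 21 = \frac{1}{11} \left(- \frac{1}{14}\right) - 21 = - \frac{1}{154} - 21 = - \frac{3235}{154}$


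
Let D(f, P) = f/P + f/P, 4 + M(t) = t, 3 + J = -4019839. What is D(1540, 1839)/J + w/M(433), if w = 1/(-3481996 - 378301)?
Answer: -283782228971/680136714401026883 ≈ -4.1724e-7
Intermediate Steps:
J = -4019842 (J = -3 - 4019839 = -4019842)
M(t) = -4 + t
w = -1/3860297 (w = 1/(-3860297) = -1/3860297 ≈ -2.5905e-7)
D(f, P) = 2*f/P
D(1540, 1839)/J + w/M(433) = (2*1540/1839)/(-4019842) - 1/(3860297*(-4 + 433)) = (2*1540*(1/1839))*(-1/4019842) - 1/3860297/429 = (3080/1839)*(-1/4019842) - 1/3860297*1/429 = -1540/3696244719 - 1/1656067413 = -283782228971/680136714401026883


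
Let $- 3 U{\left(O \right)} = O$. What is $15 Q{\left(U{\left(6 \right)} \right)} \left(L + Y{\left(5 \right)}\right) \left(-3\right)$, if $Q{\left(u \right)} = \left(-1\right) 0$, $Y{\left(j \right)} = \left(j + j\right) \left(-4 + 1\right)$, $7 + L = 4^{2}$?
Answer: $0$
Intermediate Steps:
$L = 9$ ($L = -7 + 4^{2} = -7 + 16 = 9$)
$U{\left(O \right)} = - \frac{O}{3}$
$Y{\left(j \right)} = - 6 j$ ($Y{\left(j \right)} = 2 j \left(-3\right) = - 6 j$)
$Q{\left(u \right)} = 0$
$15 Q{\left(U{\left(6 \right)} \right)} \left(L + Y{\left(5 \right)}\right) \left(-3\right) = 15 \cdot 0 \left(9 - 30\right) \left(-3\right) = 0 \left(9 - 30\right) \left(-3\right) = 0 \left(\left(-21\right) \left(-3\right)\right) = 0 \cdot 63 = 0$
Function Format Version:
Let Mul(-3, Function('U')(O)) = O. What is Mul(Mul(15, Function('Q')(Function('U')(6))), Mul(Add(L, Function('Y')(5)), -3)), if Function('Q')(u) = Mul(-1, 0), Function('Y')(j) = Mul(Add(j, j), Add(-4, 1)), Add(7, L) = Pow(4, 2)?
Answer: 0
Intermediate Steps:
L = 9 (L = Add(-7, Pow(4, 2)) = Add(-7, 16) = 9)
Function('U')(O) = Mul(Rational(-1, 3), O)
Function('Y')(j) = Mul(-6, j) (Function('Y')(j) = Mul(Mul(2, j), -3) = Mul(-6, j))
Function('Q')(u) = 0
Mul(Mul(15, Function('Q')(Function('U')(6))), Mul(Add(L, Function('Y')(5)), -3)) = Mul(Mul(15, 0), Mul(Add(9, Mul(-6, 5)), -3)) = Mul(0, Mul(Add(9, -30), -3)) = Mul(0, Mul(-21, -3)) = Mul(0, 63) = 0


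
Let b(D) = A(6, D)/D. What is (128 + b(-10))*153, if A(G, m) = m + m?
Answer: 19890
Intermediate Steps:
A(G, m) = 2*m
b(D) = 2 (b(D) = (2*D)/D = 2)
(128 + b(-10))*153 = (128 + 2)*153 = 130*153 = 19890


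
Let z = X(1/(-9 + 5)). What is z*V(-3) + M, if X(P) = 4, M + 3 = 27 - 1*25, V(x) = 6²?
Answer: 143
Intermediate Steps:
V(x) = 36
M = -1 (M = -3 + (27 - 1*25) = -3 + (27 - 25) = -3 + 2 = -1)
z = 4
z*V(-3) + M = 4*36 - 1 = 144 - 1 = 143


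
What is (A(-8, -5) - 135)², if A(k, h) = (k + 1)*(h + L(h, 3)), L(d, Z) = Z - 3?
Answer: 10000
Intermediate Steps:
L(d, Z) = -3 + Z
A(k, h) = h*(1 + k) (A(k, h) = (k + 1)*(h + (-3 + 3)) = (1 + k)*(h + 0) = (1 + k)*h = h*(1 + k))
(A(-8, -5) - 135)² = (-5*(1 - 8) - 135)² = (-5*(-7) - 135)² = (35 - 135)² = (-100)² = 10000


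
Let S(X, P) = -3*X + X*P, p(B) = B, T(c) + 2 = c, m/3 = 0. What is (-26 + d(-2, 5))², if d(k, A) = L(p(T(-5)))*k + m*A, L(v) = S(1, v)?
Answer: 36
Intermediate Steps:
m = 0 (m = 3*0 = 0)
T(c) = -2 + c
S(X, P) = -3*X + P*X
L(v) = -3 + v (L(v) = 1*(-3 + v) = -3 + v)
d(k, A) = -10*k (d(k, A) = (-3 + (-2 - 5))*k + 0*A = (-3 - 7)*k + 0 = -10*k + 0 = -10*k)
(-26 + d(-2, 5))² = (-26 - 10*(-2))² = (-26 + 20)² = (-6)² = 36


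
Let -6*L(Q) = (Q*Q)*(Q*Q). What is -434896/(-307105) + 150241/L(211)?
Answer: 861738977839306/608718790928305 ≈ 1.4157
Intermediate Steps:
L(Q) = -Q**4/6 (L(Q) = -Q*Q*Q*Q/6 = -Q**2*Q**2/6 = -Q**4/6)
-434896/(-307105) + 150241/L(211) = -434896/(-307105) + 150241/((-1/6*211**4)) = -434896*(-1/307105) + 150241/((-1/6*1982119441)) = 434896/307105 + 150241/(-1982119441/6) = 434896/307105 + 150241*(-6/1982119441) = 434896/307105 - 901446/1982119441 = 861738977839306/608718790928305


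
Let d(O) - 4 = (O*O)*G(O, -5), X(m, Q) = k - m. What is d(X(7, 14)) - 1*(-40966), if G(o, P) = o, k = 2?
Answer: 40845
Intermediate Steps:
X(m, Q) = 2 - m
d(O) = 4 + O³ (d(O) = 4 + (O*O)*O = 4 + O²*O = 4 + O³)
d(X(7, 14)) - 1*(-40966) = (4 + (2 - 1*7)³) - 1*(-40966) = (4 + (2 - 7)³) + 40966 = (4 + (-5)³) + 40966 = (4 - 125) + 40966 = -121 + 40966 = 40845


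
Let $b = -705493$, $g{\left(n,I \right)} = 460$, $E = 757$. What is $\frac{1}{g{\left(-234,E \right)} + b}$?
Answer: $- \frac{1}{705033} \approx -1.4184 \cdot 10^{-6}$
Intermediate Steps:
$\frac{1}{g{\left(-234,E \right)} + b} = \frac{1}{460 - 705493} = \frac{1}{-705033} = - \frac{1}{705033}$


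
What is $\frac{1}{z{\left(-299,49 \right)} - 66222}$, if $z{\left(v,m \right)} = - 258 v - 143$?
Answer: $\frac{1}{10777} \approx 9.279 \cdot 10^{-5}$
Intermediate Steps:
$z{\left(v,m \right)} = -143 - 258 v$
$\frac{1}{z{\left(-299,49 \right)} - 66222} = \frac{1}{\left(-143 - -77142\right) - 66222} = \frac{1}{\left(-143 + 77142\right) - 66222} = \frac{1}{76999 - 66222} = \frac{1}{10777}$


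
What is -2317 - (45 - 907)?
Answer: -1455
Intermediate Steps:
-2317 - (45 - 907) = -2317 - 1*(-862) = -2317 + 862 = -1455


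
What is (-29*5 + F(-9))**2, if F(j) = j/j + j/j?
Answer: 20449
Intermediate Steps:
F(j) = 2 (F(j) = 1 + 1 = 2)
(-29*5 + F(-9))**2 = (-29*5 + 2)**2 = (-145 + 2)**2 = (-143)**2 = 20449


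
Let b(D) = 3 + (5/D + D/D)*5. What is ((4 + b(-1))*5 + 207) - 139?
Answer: 3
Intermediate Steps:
b(D) = 8 + 25/D (b(D) = 3 + (5/D + 1)*5 = 3 + (1 + 5/D)*5 = 3 + (5 + 25/D) = 8 + 25/D)
((4 + b(-1))*5 + 207) - 139 = ((4 + (8 + 25/(-1)))*5 + 207) - 139 = ((4 + (8 + 25*(-1)))*5 + 207) - 139 = ((4 + (8 - 25))*5 + 207) - 139 = ((4 - 17)*5 + 207) - 139 = (-13*5 + 207) - 139 = (-65 + 207) - 139 = 142 - 139 = 3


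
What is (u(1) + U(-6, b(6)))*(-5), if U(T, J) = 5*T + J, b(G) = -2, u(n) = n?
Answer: 155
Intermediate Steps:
U(T, J) = J + 5*T
(u(1) + U(-6, b(6)))*(-5) = (1 + (-2 + 5*(-6)))*(-5) = (1 + (-2 - 30))*(-5) = (1 - 32)*(-5) = -31*(-5) = 155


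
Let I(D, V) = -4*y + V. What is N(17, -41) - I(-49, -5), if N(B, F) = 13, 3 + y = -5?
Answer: -14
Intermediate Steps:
y = -8 (y = -3 - 5 = -8)
I(D, V) = 32 + V (I(D, V) = -4*(-8) + V = 32 + V)
N(17, -41) - I(-49, -5) = 13 - (32 - 5) = 13 - 1*27 = 13 - 27 = -14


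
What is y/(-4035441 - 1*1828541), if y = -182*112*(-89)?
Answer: -907088/2931991 ≈ -0.30938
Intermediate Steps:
y = 1814176 (y = -20384*(-89) = 1814176)
y/(-4035441 - 1*1828541) = 1814176/(-4035441 - 1*1828541) = 1814176/(-4035441 - 1828541) = 1814176/(-5863982) = 1814176*(-1/5863982) = -907088/2931991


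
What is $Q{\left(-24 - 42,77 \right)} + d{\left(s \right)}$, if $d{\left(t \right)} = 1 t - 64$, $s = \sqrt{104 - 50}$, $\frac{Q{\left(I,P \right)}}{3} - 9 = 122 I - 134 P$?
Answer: $-55147 + 3 \sqrt{6} \approx -55140.0$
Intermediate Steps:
$Q{\left(I,P \right)} = 27 - 402 P + 366 I$ ($Q{\left(I,P \right)} = 27 + 3 \left(122 I - 134 P\right) = 27 + 3 \left(- 134 P + 122 I\right) = 27 + \left(- 402 P + 366 I\right) = 27 - 402 P + 366 I$)
$s = 3 \sqrt{6}$ ($s = \sqrt{54} = 3 \sqrt{6} \approx 7.3485$)
$d{\left(t \right)} = -64 + t$ ($d{\left(t \right)} = t - 64 = -64 + t$)
$Q{\left(-24 - 42,77 \right)} + d{\left(s \right)} = \left(27 - 30954 + 366 \left(-24 - 42\right)\right) - \left(64 - 3 \sqrt{6}\right) = \left(27 - 30954 + 366 \left(-66\right)\right) - \left(64 - 3 \sqrt{6}\right) = \left(27 - 30954 - 24156\right) - \left(64 - 3 \sqrt{6}\right) = -55083 - \left(64 - 3 \sqrt{6}\right) = -55147 + 3 \sqrt{6}$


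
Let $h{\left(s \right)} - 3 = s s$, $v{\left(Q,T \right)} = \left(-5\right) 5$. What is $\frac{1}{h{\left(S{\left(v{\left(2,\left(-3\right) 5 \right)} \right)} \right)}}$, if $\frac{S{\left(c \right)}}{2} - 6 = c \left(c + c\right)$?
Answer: $\frac{1}{6310147} \approx 1.5847 \cdot 10^{-7}$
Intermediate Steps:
$v{\left(Q,T \right)} = -25$
$S{\left(c \right)} = 12 + 4 c^{2}$ ($S{\left(c \right)} = 12 + 2 c \left(c + c\right) = 12 + 2 c 2 c = 12 + 2 \cdot 2 c^{2} = 12 + 4 c^{2}$)
$h{\left(s \right)} = 3 + s^{2}$ ($h{\left(s \right)} = 3 + s s = 3 + s^{2}$)
$\frac{1}{h{\left(S{\left(v{\left(2,\left(-3\right) 5 \right)} \right)} \right)}} = \frac{1}{3 + \left(12 + 4 \left(-25\right)^{2}\right)^{2}} = \frac{1}{3 + \left(12 + 4 \cdot 625\right)^{2}} = \frac{1}{3 + \left(12 + 2500\right)^{2}} = \frac{1}{3 + 2512^{2}} = \frac{1}{3 + 6310144} = \frac{1}{6310147}$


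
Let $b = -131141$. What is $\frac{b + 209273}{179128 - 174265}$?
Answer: $\frac{26044}{1621} \approx 16.067$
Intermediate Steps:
$\frac{b + 209273}{179128 - 174265} = \frac{-131141 + 209273}{179128 - 174265} = \frac{78132}{4863} = 78132 \cdot \frac{1}{4863} = \frac{26044}{1621}$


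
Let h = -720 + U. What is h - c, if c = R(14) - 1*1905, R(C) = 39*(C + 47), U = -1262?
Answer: -2456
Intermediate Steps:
R(C) = 1833 + 39*C (R(C) = 39*(47 + C) = 1833 + 39*C)
h = -1982 (h = -720 - 1262 = -1982)
c = 474 (c = (1833 + 39*14) - 1*1905 = (1833 + 546) - 1905 = 2379 - 1905 = 474)
h - c = -1982 - 1*474 = -1982 - 474 = -2456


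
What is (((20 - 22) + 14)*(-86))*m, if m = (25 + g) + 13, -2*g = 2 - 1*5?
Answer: -40764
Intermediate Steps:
g = 3/2 (g = -(2 - 1*5)/2 = -(2 - 5)/2 = -½*(-3) = 3/2 ≈ 1.5000)
m = 79/2 (m = (25 + 3/2) + 13 = 53/2 + 13 = 79/2 ≈ 39.500)
(((20 - 22) + 14)*(-86))*m = (((20 - 22) + 14)*(-86))*(79/2) = ((-2 + 14)*(-86))*(79/2) = (12*(-86))*(79/2) = -1032*79/2 = -40764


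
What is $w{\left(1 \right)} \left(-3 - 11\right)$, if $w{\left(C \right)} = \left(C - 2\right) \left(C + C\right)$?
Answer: $28$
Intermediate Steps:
$w{\left(C \right)} = 2 C \left(-2 + C\right)$ ($w{\left(C \right)} = \left(-2 + C\right) 2 C = 2 C \left(-2 + C\right)$)
$w{\left(1 \right)} \left(-3 - 11\right) = 2 \cdot 1 \left(-2 + 1\right) \left(-3 - 11\right) = 2 \cdot 1 \left(-1\right) \left(-14\right) = \left(-2\right) \left(-14\right) = 28$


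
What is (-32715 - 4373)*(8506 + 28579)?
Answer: -1375408480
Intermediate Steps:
(-32715 - 4373)*(8506 + 28579) = -37088*37085 = -1375408480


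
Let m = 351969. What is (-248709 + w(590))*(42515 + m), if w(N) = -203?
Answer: -98191801408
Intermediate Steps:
(-248709 + w(590))*(42515 + m) = (-248709 - 203)*(42515 + 351969) = -248912*394484 = -98191801408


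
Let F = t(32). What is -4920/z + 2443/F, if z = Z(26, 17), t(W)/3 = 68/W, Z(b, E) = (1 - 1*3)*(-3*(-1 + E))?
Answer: 67721/204 ≈ 331.97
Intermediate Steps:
Z(b, E) = -6 + 6*E (Z(b, E) = (1 - 3)*(3 - 3*E) = -2*(3 - 3*E) = -6 + 6*E)
t(W) = 204/W (t(W) = 3*(68/W) = 204/W)
F = 51/8 (F = 204/32 = 204*(1/32) = 51/8 ≈ 6.3750)
z = 96 (z = -6 + 6*17 = -6 + 102 = 96)
-4920/z + 2443/F = -4920/96 + 2443/(51/8) = -4920*1/96 + 2443*(8/51) = -205/4 + 19544/51 = 67721/204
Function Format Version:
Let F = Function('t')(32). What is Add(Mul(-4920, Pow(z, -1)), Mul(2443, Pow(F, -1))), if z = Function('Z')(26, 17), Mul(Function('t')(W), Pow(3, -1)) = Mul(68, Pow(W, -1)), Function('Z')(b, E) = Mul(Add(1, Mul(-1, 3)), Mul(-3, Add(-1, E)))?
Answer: Rational(67721, 204) ≈ 331.97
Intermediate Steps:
Function('Z')(b, E) = Add(-6, Mul(6, E)) (Function('Z')(b, E) = Mul(Add(1, -3), Add(3, Mul(-3, E))) = Mul(-2, Add(3, Mul(-3, E))) = Add(-6, Mul(6, E)))
Function('t')(W) = Mul(204, Pow(W, -1)) (Function('t')(W) = Mul(3, Mul(68, Pow(W, -1))) = Mul(204, Pow(W, -1)))
F = Rational(51, 8) (F = Mul(204, Pow(32, -1)) = Mul(204, Rational(1, 32)) = Rational(51, 8) ≈ 6.3750)
z = 96 (z = Add(-6, Mul(6, 17)) = Add(-6, 102) = 96)
Add(Mul(-4920, Pow(z, -1)), Mul(2443, Pow(F, -1))) = Add(Mul(-4920, Pow(96, -1)), Mul(2443, Pow(Rational(51, 8), -1))) = Add(Mul(-4920, Rational(1, 96)), Mul(2443, Rational(8, 51))) = Add(Rational(-205, 4), Rational(19544, 51)) = Rational(67721, 204)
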